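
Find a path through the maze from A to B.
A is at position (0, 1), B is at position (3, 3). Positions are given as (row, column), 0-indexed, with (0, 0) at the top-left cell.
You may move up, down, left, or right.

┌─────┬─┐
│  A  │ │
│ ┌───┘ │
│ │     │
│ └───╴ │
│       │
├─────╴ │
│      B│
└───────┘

Finding the shortest path from (0, 1) to (3, 3):
Path length: 7 steps
Directions: left → down → down → right → right → right → down

Solution:

┌─────┬─┐
│↓ A  │ │
│ ┌───┘ │
│↓│     │
│ └───╴ │
│↳ → → ↓│
├─────╴ │
│      B│
└───────┘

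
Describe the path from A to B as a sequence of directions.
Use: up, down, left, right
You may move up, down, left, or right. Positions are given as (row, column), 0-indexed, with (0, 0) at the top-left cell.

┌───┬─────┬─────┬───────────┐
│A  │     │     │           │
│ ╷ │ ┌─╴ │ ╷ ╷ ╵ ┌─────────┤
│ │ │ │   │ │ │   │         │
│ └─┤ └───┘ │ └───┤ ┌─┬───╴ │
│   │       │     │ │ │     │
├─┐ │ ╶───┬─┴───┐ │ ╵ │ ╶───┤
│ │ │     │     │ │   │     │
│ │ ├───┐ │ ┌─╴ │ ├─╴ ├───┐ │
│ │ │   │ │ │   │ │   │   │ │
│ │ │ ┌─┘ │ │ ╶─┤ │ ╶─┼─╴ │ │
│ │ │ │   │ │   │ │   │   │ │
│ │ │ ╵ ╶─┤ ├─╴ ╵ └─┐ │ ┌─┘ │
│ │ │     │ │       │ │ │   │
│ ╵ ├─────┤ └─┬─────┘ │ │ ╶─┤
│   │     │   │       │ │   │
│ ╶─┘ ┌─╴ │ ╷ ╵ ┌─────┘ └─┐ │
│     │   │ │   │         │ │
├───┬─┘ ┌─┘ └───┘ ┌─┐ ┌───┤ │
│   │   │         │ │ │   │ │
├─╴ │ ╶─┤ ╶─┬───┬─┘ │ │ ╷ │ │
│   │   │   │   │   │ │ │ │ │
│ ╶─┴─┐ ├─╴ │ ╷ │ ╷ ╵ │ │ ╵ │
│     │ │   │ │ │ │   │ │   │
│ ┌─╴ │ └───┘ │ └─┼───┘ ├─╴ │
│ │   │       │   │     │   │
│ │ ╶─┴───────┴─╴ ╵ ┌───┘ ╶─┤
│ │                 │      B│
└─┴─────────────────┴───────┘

Finding the path and converting it to directions:
Path through cells: (0,0) → (1,0) → (2,0) → (2,1) → (3,1) → (4,1) → (5,1) → (6,1) → (7,1) → (7,0) → (8,0) → (8,1) → (8,2) → (7,2) → (7,3) → (7,4) → (8,4) → (8,3) → (9,3) → (9,2) → (10,2) → (10,3) → (11,3) → (12,3) → (12,4) → (12,5) → (12,6) → (11,6) → (10,6) → (10,7) → (11,7) → (12,7) → (12,8) → (13,8) → (13,9) → (12,9) → (12,10) → (12,11) → (11,11) → (10,11) → (9,11) → (9,12) → (10,12) → (11,12) → (11,13) → (12,13) → (12,12) → (13,12) → (13,13)
Directions: down, down, right, down, down, down, down, down, left, down, right, right, up, right, right, down, left, down, left, down, right, down, down, right, right, right, up, up, right, down, down, right, down, right, up, right, right, up, up, up, right, down, down, right, down, left, down, right

Solution:

┌───┬─────┬─────┬───────────┐
│A  │     │     │           │
│ ╷ │ ┌─╴ │ ╷ ╷ ╵ ┌─────────┤
│↓│ │ │   │ │ │   │         │
│ └─┤ └───┘ │ └───┤ ┌─┬───╴ │
│↳ ↓│       │     │ │ │     │
├─┐ │ ╶───┬─┴───┐ │ ╵ │ ╶───┤
│ │↓│     │     │ │   │     │
│ │ ├───┐ │ ┌─╴ │ ├─╴ ├───┐ │
│ │↓│   │ │ │   │ │   │   │ │
│ │ │ ┌─┘ │ │ ╶─┤ │ ╶─┼─╴ │ │
│ │↓│ │   │ │   │ │   │   │ │
│ │ │ ╵ ╶─┤ ├─╴ ╵ └─┐ │ ┌─┘ │
│ │↓│     │ │       │ │ │   │
│ ╵ ├─────┤ └─┬─────┘ │ │ ╶─┤
│↓ ↲│↱ → ↓│   │       │ │   │
│ ╶─┘ ┌─╴ │ ╷ ╵ ┌─────┘ └─┐ │
│↳ → ↑│↓ ↲│ │   │         │ │
├───┬─┘ ┌─┘ └───┘ ┌─┐ ┌───┤ │
│   │↓ ↲│         │ │ │↱ ↓│ │
├─╴ │ ╶─┤ ╶─┬───┬─┘ │ │ ╷ │ │
│   │↳ ↓│   │↱ ↓│   │ │↑│↓│ │
│ ╶─┴─┐ ├─╴ │ ╷ │ ╷ ╵ │ │ ╵ │
│     │↓│   │↑│↓│ │   │↑│↳ ↓│
│ ┌─╴ │ └───┘ │ └─┼───┘ ├─╴ │
│ │   │↳ → → ↑│↳ ↓│↱ → ↑│↓ ↲│
│ │ ╶─┴───────┴─╴ ╵ ┌───┘ ╶─┤
│ │              ↳ ↑│    ↳ B│
└─┴─────────────────┴───────┘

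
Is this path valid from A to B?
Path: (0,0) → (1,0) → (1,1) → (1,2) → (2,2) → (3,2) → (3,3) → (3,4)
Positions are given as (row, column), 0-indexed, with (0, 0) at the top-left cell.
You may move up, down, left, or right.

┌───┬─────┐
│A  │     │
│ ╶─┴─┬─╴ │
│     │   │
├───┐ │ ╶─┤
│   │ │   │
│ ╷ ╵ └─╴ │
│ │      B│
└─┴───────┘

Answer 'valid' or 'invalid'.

Checking path validity:
Result: All consecutive moves are passable.

valid

Correct solution:

┌───┬─────┐
│A  │     │
│ ╶─┴─┬─╴ │
│↳ → ↓│   │
├───┐ │ ╶─┤
│   │↓│   │
│ ╷ ╵ └─╴ │
│ │  ↳ → B│
└─┴───────┘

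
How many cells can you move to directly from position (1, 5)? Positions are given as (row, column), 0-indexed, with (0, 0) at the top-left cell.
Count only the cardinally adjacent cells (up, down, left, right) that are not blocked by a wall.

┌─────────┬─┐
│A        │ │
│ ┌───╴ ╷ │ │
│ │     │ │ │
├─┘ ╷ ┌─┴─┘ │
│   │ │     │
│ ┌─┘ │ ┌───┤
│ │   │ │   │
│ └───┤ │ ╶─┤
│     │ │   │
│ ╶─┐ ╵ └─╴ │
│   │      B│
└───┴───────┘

Checking passable neighbors of (1, 5):
Neighbors: (0, 5), (2, 5)
Count: 2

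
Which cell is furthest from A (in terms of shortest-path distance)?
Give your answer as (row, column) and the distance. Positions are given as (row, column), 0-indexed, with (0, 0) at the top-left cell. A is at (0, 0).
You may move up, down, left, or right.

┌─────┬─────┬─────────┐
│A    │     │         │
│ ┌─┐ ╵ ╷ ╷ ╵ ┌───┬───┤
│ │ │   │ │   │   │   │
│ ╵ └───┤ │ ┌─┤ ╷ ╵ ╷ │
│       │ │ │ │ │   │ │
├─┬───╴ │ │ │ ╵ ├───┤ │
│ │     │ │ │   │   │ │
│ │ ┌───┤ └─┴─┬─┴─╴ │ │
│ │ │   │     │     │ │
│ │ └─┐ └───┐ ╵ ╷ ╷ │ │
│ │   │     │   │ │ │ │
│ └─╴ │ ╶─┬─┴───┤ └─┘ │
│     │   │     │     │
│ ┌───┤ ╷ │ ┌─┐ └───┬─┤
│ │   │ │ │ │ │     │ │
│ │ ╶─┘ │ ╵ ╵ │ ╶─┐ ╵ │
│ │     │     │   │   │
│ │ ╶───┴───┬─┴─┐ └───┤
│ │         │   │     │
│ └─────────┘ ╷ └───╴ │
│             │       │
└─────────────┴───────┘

Computing BFS distances from A to all cells:
Furthest cell: (9, 5)
Distance: 54 steps

Path from A to the furthest cell:

┌─────┬─────┬─────────┐
│A    │     │         │
│ ┌─┐ ╵ ╷ ╷ ╵ ┌───┬───┤
│↓│ │   │ │   │   │   │
│ ╵ └───┤ │ ┌─┤ ╷ ╵ ╷ │
│↳ → → ↓│ │ │ │ │   │ │
├─┬───╴ │ │ │ ╵ ├───┤ │
│ │↓ ← ↲│ │ │   │   │ │
│ │ ┌───┤ └─┴─┬─┴─╴ │ │
│ │↓│   │     │     │ │
│ │ └─┐ └───┐ ╵ ╷ ╷ │ │
│ │↳ ↓│     │   │ │ │ │
│ └─╴ │ ╶─┬─┴───┤ └─┘ │
│↓ ← ↲│↓ ↰│↓ ← ↰│     │
│ ┌───┤ ╷ │ ┌─┐ └───┬─┤
│↓│   │↓│↑│↓│ │↑    │ │
│ │ ╶─┘ │ ╵ ╵ │ ╶─┐ ╵ │
│↓│↓ ← ↲│↑ ↲  │↑ ↰│   │
│ │ ╶───┴───┬─┴─┐ └───┤
│↓│↳ → → → B│↱ ↓│↑ ← ↰│
│ └─────────┘ ╷ └───╴ │
│↳ → → → → → ↑│↳ → → ↑│
└─────────────┴───────┘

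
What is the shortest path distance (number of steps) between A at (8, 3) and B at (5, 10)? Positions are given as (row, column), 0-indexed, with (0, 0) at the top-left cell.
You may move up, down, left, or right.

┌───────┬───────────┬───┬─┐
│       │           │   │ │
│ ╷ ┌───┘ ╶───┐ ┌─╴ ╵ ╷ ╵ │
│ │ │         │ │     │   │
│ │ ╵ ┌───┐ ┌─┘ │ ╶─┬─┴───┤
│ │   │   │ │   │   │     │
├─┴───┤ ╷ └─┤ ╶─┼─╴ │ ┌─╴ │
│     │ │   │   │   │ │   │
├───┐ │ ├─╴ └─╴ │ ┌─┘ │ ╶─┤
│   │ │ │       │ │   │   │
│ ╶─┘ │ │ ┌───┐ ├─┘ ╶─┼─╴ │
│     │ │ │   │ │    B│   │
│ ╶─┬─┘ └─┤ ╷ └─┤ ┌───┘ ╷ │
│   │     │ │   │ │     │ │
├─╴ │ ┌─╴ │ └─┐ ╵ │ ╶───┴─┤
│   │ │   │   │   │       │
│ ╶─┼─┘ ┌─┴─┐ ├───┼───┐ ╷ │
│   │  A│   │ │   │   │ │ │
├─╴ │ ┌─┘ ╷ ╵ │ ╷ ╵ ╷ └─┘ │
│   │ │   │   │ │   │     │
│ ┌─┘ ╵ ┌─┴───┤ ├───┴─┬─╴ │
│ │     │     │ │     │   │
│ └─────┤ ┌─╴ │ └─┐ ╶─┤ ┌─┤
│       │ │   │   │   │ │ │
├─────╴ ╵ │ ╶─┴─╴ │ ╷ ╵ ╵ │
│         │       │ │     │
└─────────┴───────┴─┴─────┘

Finding path from (8, 3) to (5, 10):
Path: (8,3) → (8,2) → (9,2) → (10,2) → (10,3) → (9,3) → (9,4) → (8,4) → (8,5) → (9,5) → (9,6) → (8,6) → (7,6) → (7,5) → (6,5) → (5,5) → (5,6) → (6,6) → (6,7) → (7,7) → (7,8) → (6,8) → (5,8) → (5,9) → (5,10)
Distance: 24 steps

Solution:

┌───────┬───────────┬───┬─┐
│       │           │   │ │
│ ╷ ┌───┘ ╶───┐ ┌─╴ ╵ ╷ ╵ │
│ │ │         │ │     │   │
│ │ ╵ ┌───┐ ┌─┘ │ ╶─┬─┴───┤
│ │   │   │ │   │   │     │
├─┴───┤ ╷ └─┤ ╶─┼─╴ │ ┌─╴ │
│     │ │   │   │   │ │   │
├───┐ │ ├─╴ └─╴ │ ┌─┘ │ ╶─┤
│   │ │ │       │ │   │   │
│ ╶─┘ │ │ ┌───┐ ├─┘ ╶─┼─╴ │
│     │ │ │↱ ↓│ │↱ → B│   │
│ ╶─┬─┘ └─┤ ╷ └─┤ ┌───┘ ╷ │
│   │     │↑│↳ ↓│↑│     │ │
├─╴ │ ┌─╴ │ └─┐ ╵ │ ╶───┴─┤
│   │ │   │↑ ↰│↳ ↑│       │
│ ╶─┼─┘ ┌─┴─┐ ├───┼───┐ ╷ │
│   │↓ A│↱ ↓│↑│   │   │ │ │
├─╴ │ ┌─┘ ╷ ╵ │ ╷ ╵ ╷ └─┘ │
│   │↓│↱ ↑│↳ ↑│ │   │     │
│ ┌─┘ ╵ ┌─┴───┤ ├───┴─┬─╴ │
│ │  ↳ ↑│     │ │     │   │
│ └─────┤ ┌─╴ │ └─┐ ╶─┤ ┌─┤
│       │ │   │   │   │ │ │
├─────╴ ╵ │ ╶─┴─╴ │ ╷ ╵ ╵ │
│         │       │ │     │
└─────────┴───────┴─┴─────┘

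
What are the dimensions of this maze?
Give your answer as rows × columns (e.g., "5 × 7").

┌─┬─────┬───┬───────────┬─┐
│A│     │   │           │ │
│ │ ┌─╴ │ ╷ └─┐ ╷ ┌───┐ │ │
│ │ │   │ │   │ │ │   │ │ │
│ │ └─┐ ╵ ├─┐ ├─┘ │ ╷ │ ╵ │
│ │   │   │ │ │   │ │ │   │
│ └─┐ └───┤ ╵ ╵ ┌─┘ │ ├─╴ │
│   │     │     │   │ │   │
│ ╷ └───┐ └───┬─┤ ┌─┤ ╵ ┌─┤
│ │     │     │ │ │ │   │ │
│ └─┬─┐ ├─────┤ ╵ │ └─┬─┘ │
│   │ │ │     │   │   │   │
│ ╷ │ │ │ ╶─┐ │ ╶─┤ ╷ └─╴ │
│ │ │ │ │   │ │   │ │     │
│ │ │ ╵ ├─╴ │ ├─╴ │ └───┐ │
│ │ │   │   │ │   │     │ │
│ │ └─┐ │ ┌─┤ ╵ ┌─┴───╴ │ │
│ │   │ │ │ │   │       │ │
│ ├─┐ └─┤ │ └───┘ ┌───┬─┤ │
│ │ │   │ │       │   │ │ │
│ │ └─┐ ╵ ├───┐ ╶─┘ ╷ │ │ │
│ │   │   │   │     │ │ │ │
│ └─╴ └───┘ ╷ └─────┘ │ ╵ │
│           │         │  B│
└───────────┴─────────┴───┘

Counting the maze dimensions:
Rows (vertical): 12
Columns (horizontal): 13
Dimensions: 12 × 13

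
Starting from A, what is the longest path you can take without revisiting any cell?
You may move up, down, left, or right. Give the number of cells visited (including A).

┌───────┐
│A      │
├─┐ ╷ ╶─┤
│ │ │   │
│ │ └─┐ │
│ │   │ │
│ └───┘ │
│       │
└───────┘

Finding longest simple path using DFS:
Start: (0, 0)
Longest path visits 12 cells
Path: A → right → right → down → right → down → down → left → left → left → up → up

Solution:

┌───────┐
│A → ↓  │
├─┐ ╷ ╶─┤
│B│ │↳ ↓│
│ │ └─┐ │
│↑│   │↓│
│ └───┘ │
│↑ ← ← ↲│
└───────┘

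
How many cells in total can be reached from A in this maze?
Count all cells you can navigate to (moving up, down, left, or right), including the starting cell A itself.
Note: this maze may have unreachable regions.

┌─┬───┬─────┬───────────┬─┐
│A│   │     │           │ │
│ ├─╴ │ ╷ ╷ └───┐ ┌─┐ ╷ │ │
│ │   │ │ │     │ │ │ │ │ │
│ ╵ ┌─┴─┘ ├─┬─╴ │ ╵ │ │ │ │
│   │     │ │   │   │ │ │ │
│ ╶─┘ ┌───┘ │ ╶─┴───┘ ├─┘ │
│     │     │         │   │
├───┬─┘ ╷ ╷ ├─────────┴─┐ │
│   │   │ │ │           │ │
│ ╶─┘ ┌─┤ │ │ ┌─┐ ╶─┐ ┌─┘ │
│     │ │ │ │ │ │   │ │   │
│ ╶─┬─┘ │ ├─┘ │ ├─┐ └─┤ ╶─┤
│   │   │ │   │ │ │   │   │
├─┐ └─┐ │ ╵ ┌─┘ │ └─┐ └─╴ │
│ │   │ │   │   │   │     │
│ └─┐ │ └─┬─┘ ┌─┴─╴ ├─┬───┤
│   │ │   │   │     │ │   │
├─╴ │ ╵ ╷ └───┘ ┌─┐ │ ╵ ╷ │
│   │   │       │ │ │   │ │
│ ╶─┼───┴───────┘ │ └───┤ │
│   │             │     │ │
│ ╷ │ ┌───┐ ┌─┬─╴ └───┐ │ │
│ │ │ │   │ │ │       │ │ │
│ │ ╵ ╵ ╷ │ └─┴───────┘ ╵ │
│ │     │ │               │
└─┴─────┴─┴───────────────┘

Using BFS/flood-fill to find all reachable cells from A:
Maze size: 13 × 13 = 169 total cells
126 cell(s) are walled off and cannot be reached from A.
Reachable cells: 43

Reachable region (· marks reachable cells):

┌─┬───┬─────┬───────────┬─┐
│A│· ·│· · ·│· · · · · ·│ │
│ ├─╴ │ ╷ ╷ └───┐ ┌─┐ ╷ │ │
│·│· ·│·│·│· · ·│·│·│·│·│ │
│ ╵ ┌─┴─┘ ├─┬─╴ │ ╵ │ │ │ │
│· ·│· · ·│ │· ·│· ·│·│·│ │
│ ╶─┘ ┌───┘ │ ╶─┴───┘ ├─┘ │
│· · ·│     │· · · · ·│   │
├───┬─┘ ╷ ╷ ├─────────┴─┐ │
│   │   │ │ │           │ │
│ ╶─┘ ┌─┤ │ │ ┌─┐ ╶─┐ ┌─┘ │
│     │ │ │ │ │ │   │ │   │
│ ╶─┬─┘ │ ├─┘ │ ├─┐ └─┤ ╶─┤
│   │   │ │   │ │ │   │   │
├─┐ └─┐ │ ╵ ┌─┘ │ └─┐ └─╴ │
│ │   │ │   │   │   │     │
│ └─┐ │ └─┬─┘ ┌─┴─╴ ├─┬───┤
│   │ │   │   │     │ │   │
├─╴ │ ╵ ╷ └───┘ ┌─┐ │ ╵ ╷ │
│   │   │       │ │ │   │ │
│ ╶─┼───┴───────┘ │ └───┤ │
│   │             │     │ │
│ ╷ │ ┌───┐ ┌─┬─╴ └───┐ │ │
│ │ │ │   │ │ │       │ │ │
│ │ ╵ ╵ ╷ │ └─┴───────┘ ╵ │
│ │     │ │               │
└─┴─────┴─┴───────────────┘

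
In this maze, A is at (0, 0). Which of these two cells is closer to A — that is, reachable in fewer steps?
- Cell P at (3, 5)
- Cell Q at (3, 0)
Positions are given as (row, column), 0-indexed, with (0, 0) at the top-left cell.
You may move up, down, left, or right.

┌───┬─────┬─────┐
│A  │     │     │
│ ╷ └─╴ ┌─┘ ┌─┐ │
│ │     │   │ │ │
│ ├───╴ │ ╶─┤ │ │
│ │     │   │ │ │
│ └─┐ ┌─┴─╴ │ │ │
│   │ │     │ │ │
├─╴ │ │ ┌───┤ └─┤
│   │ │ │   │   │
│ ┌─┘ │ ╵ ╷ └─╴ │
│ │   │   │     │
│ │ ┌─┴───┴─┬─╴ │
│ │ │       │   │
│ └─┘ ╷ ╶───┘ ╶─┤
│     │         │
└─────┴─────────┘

Shortest path A → P at (3, 5): 30 steps
Shortest path A → Q at (3, 0): 3 steps

Q is closer (3 steps vs 30 steps).

Path to P:

┌───┬─────┬─────┐
│A  │     │     │
│ ╷ └─╴ ┌─┘ ┌─┐ │
│↓│     │   │ │ │
│ ├───╴ │ ╶─┤ │ │
│↓│     │   │ │ │
│ └─┐ ┌─┴─╴ │ │ │
│↳ ↓│ │↱ → P│ │ │
├─╴ │ │ ┌───┤ └─┤
│↓ ↲│ │↑│↓ ↰│   │
│ ┌─┘ │ ╵ ╷ └─╴ │
│↓│   │↑ ↲│↑ ← ↰│
│ │ ┌─┴───┴─┬─╴ │
│↓│ │↱ ↓    │↱ ↑│
│ └─┘ ╷ ╶───┘ ╶─┤
│↳ → ↑│↳ → → ↑  │
└─────┴─────────┘

Path to Q:

┌───┬─────┬─────┐
│A  │     │     │
│ ╷ └─╴ ┌─┘ ┌─┐ │
│↓│     │   │ │ │
│ ├───╴ │ ╶─┤ │ │
│↓│     │   │ │ │
│ └─┐ ┌─┴─╴ │ │ │
│Q  │ │     │ │ │
├─╴ │ │ ┌───┤ └─┤
│   │ │ │   │   │
│ ┌─┘ │ ╵ ╷ └─╴ │
│ │   │   │     │
│ │ ┌─┴───┴─┬─╴ │
│ │ │       │   │
│ └─┘ ╷ ╶───┘ ╶─┤
│     │         │
└─────┴─────────┘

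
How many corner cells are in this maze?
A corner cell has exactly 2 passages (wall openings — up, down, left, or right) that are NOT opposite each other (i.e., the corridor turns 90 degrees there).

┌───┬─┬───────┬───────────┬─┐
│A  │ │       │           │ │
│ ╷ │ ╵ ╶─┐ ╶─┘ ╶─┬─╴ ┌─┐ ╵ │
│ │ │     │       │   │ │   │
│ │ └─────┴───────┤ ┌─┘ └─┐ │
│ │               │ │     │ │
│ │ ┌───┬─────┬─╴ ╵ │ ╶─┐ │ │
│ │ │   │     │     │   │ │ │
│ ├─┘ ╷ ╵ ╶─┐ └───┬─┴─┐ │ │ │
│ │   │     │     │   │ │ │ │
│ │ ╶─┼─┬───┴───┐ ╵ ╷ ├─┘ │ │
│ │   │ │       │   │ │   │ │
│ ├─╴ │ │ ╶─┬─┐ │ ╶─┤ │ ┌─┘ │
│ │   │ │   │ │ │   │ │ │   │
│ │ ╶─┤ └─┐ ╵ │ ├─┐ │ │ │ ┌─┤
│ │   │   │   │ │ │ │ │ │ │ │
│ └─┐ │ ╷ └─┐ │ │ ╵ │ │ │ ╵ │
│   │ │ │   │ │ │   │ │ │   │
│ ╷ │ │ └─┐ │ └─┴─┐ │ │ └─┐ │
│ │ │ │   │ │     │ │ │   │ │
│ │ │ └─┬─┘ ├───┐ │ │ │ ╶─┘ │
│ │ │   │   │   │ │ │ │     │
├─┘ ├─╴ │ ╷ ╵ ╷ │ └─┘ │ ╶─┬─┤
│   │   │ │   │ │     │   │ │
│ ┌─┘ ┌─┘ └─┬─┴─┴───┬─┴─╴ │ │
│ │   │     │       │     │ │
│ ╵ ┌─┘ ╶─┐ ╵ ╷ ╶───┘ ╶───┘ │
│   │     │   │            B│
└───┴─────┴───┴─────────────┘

Counting corner cells (2 non-opposite passages):
Total corners: 83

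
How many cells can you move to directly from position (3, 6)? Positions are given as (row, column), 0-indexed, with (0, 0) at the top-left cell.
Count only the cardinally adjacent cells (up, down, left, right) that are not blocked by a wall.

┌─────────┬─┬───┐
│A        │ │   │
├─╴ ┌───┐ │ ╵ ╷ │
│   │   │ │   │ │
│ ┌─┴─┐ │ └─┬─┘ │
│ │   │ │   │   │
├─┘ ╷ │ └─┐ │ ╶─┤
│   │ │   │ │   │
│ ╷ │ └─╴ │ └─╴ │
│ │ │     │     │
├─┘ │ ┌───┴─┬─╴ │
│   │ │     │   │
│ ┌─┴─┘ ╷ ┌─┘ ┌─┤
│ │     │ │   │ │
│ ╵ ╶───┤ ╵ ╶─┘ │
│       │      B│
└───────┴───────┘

Checking passable neighbors of (3, 6):
Neighbors: (2, 6), (3, 7)
Count: 2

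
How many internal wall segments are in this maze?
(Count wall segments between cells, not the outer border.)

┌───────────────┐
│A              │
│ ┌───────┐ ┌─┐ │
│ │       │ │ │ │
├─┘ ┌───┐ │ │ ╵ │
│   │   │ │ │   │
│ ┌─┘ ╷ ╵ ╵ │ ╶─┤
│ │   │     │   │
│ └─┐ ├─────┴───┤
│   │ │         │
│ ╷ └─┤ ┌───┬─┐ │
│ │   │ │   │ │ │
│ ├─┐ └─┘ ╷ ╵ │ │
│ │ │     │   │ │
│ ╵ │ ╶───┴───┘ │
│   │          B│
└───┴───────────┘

Counting internal wall segments:
Total internal walls: 49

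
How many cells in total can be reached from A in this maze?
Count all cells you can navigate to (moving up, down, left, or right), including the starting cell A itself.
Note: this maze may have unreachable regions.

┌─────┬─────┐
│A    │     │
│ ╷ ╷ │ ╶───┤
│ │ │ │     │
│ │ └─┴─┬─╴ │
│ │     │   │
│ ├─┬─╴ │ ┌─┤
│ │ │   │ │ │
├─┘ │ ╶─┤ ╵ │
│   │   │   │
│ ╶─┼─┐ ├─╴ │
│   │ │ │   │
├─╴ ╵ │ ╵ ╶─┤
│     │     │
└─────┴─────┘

Using BFS/flood-fill to find all reachable cells from A:
Maze size: 7 × 6 = 42 total cells
9 cell(s) are walled off and cannot be reached from A.
Reachable cells: 33

Reachable region (· marks reachable cells):

┌─────┬─────┐
│A · ·│· · ·│
│ ╷ ╷ │ ╶───┤
│·│·│·│· · ·│
│ │ └─┴─┬─╴ │
│·│· · ·│· ·│
│ ├─┬─╴ │ ┌─┤
│·│ │· ·│·│·│
├─┘ │ ╶─┤ ╵ │
│   │· ·│· ·│
│ ╶─┼─┐ ├─╴ │
│   │ │·│· ·│
├─╴ ╵ │ ╵ ╶─┤
│     │· · ·│
└─────┴─────┘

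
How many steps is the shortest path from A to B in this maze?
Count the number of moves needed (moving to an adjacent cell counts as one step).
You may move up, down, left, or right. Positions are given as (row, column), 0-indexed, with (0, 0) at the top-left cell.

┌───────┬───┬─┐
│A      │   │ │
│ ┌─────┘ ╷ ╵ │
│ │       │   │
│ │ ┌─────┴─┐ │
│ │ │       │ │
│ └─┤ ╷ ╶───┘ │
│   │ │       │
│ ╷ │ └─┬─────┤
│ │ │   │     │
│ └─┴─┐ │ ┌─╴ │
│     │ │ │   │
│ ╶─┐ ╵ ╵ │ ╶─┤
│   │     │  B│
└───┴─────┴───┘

Using BFS to find shortest path:
Start: (0, 0), End: (6, 6)
Path found:
(0,0) → (1,0) → (2,0) → (3,0) → (4,0) → (5,0) → (5,1) → (5,2) → (6,2) → (6,3) → (6,4) → (5,4) → (4,4) → (4,5) → (4,6) → (5,6) → (5,5) → (6,5) → (6,6)
Number of steps: 18

Solution:

┌───────┬───┬─┐
│A      │   │ │
│ ┌─────┘ ╷ ╵ │
│↓│       │   │
│ │ ┌─────┴─┐ │
│↓│ │       │ │
│ └─┤ ╷ ╶───┘ │
│↓  │ │       │
│ ╷ │ └─┬─────┤
│↓│ │   │↱ → ↓│
│ └─┴─┐ │ ┌─╴ │
│↳ → ↓│ │↑│↓ ↲│
│ ╶─┐ ╵ ╵ │ ╶─┤
│   │↳ → ↑│↳ B│
└───┴─────┴───┘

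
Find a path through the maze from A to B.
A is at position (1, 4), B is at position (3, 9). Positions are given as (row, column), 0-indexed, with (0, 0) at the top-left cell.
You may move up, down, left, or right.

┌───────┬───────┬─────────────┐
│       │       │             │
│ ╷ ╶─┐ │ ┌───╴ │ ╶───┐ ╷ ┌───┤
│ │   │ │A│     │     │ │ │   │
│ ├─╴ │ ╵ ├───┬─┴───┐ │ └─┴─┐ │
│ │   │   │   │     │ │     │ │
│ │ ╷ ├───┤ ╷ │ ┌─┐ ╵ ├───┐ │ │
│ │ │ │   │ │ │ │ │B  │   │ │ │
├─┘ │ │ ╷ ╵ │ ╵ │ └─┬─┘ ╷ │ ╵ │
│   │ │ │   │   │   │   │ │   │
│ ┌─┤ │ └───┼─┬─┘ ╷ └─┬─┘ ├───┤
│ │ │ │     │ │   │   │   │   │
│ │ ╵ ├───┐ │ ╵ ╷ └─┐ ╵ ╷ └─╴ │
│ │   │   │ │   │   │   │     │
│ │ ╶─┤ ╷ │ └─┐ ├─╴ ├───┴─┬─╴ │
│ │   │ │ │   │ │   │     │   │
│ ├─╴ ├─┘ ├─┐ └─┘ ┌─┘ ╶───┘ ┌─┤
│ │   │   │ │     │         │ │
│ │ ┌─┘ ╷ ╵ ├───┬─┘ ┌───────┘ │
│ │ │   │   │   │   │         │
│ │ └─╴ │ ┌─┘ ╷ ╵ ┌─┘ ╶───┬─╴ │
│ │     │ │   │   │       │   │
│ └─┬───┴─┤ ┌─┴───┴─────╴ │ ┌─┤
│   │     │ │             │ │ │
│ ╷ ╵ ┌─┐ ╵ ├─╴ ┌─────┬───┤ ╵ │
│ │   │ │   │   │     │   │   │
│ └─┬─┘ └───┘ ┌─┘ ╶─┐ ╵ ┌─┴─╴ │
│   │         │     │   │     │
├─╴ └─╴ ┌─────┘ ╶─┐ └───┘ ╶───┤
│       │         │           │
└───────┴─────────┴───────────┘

Finding the shortest path from (1, 4) to (3, 9):
Path length: 85 steps
Directions: down → left → up → up → left → left → down → right → down → left → down → down → left → down → down → down → down → down → down → down → right → down → right → up → right → right → down → right → up → up → right → up → right → down → right → up → right → up → right → right → right → right → up → right → up → left → left → up → left → down → left → up → left → up → left → down → down → right → down → left → down → left → left → up → left → up → up → left → left → up → up → right → down → right → up → up → right → down → down → right → up → up → right → right → down

Solution:

┌───────┬───────┬─────────────┐
│  ↓ ← ↰│       │             │
│ ╷ ╶─┐ │ ┌───╴ │ ╶───┐ ╷ ┌───┤
│ │↳ ↓│↑│A│     │     │ │ │   │
│ ├─╴ │ ╵ ├───┬─┴───┐ │ └─┴─┐ │
│ │↓ ↲│↑ ↲│↱ ↓│↱ → ↓│ │     │ │
│ │ ╷ ├───┤ ╷ │ ┌─┐ ╵ ├───┐ │ │
│ │↓│ │↱ ↓│↑│↓│↑│ │B  │   │ │ │
├─┘ │ │ ╷ ╵ │ ╵ │ └─┬─┘ ╷ │ ╵ │
│↓ ↲│ │↑│↳ ↑│↳ ↑│↓ ↰│   │ │   │
│ ┌─┤ │ └───┼─┬─┘ ╷ └─┬─┘ ├───┤
│↓│ │ │↑ ← ↰│ │  ↓│↑ ↰│↓ ↰│   │
│ │ ╵ ├───┐ │ ╵ ╷ └─┐ ╵ ╷ └─╴ │
│↓│   │   │↑│   │↳ ↓│↑ ↲│↑ ← ↰│
│ │ ╶─┤ ╷ │ └─┐ ├─╴ ├───┴─┬─╴ │
│↓│   │ │ │↑ ↰│ │↓ ↲│     │↱ ↑│
│ ├─╴ ├─┘ ├─┐ └─┘ ┌─┘ ╶───┘ ┌─┤
│↓│   │   │ │↑ ← ↲│↱ → → → ↑│ │
│ │ ┌─┘ ╷ ╵ ├───┬─┘ ┌───────┘ │
│↓│ │   │   │↱ ↓│↱ ↑│         │
│ │ └─╴ │ ┌─┘ ╷ ╵ ┌─┘ ╶───┬─╴ │
│↓│     │ │↱ ↑│↳ ↑│       │   │
│ └─┬───┴─┤ ┌─┴───┴─────╴ │ ┌─┤
│↳ ↓│↱ → ↓│↑│             │ │ │
│ ╷ ╵ ┌─┐ ╵ ├─╴ ┌─────┬───┤ ╵ │
│ │↳ ↑│ │↳ ↑│   │     │   │   │
│ └─┬─┘ └───┘ ┌─┘ ╶─┐ ╵ ┌─┴─╴ │
│   │         │     │   │     │
├─╴ └─╴ ┌─────┘ ╶─┐ └───┘ ╶───┤
│       │         │           │
└───────┴─────────┴───────────┘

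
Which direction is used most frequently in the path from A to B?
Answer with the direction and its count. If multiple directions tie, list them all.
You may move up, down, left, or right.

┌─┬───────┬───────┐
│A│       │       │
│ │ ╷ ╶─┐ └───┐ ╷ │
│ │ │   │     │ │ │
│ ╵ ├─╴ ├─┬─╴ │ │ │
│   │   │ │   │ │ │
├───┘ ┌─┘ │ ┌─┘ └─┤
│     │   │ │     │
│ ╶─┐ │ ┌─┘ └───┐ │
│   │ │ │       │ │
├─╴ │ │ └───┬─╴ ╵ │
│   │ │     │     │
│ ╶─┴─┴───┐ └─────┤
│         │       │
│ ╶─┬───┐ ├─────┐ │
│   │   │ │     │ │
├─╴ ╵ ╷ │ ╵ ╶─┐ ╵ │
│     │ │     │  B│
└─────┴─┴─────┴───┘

Directions: down, down, right, up, up, right, down, right, down, left, down, left, left, down, right, down, left, down, right, right, right, right, down, down, right, up, right, right, down, right
Counts: {'down': 11, 'right': 12, 'up': 3, 'left': 4}
Most common: right (12 times)

Solution:

┌─┬───────┬───────┐
│A│↱ ↓    │       │
│ │ ╷ ╶─┐ └───┐ ╷ │
│↓│↑│↳ ↓│     │ │ │
│ ╵ ├─╴ ├─┬─╴ │ │ │
│↳ ↑│↓ ↲│ │   │ │ │
├───┘ ┌─┘ │ ┌─┘ └─┤
│↓ ← ↲│   │ │     │
│ ╶─┐ │ ┌─┘ └───┐ │
│↳ ↓│ │ │       │ │
├─╴ │ │ └───┬─╴ ╵ │
│↓ ↲│ │     │     │
│ ╶─┴─┴───┐ └─────┤
│↳ → → → ↓│       │
│ ╶─┬───┐ ├─────┐ │
│   │   │↓│↱ → ↓│ │
├─╴ ╵ ╷ │ ╵ ╶─┐ ╵ │
│     │ │↳ ↑  │↳ B│
└─────┴─┴─────┴───┘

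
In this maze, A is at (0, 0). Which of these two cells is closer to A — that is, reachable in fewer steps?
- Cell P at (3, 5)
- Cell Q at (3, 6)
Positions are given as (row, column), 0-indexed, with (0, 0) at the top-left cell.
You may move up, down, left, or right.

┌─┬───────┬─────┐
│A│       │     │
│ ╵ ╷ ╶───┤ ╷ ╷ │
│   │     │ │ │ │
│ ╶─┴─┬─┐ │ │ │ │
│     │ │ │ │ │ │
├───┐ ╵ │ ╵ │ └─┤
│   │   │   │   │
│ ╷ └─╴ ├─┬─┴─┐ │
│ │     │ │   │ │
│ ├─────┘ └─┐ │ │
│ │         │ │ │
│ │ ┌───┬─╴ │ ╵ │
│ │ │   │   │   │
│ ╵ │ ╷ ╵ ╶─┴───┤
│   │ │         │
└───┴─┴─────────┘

Shortest path A → P at (3, 5): 10 steps
Shortest path A → Q at (3, 6): 17 steps

P is closer (10 steps vs 17 steps).

Path to P:

┌─┬───────┬─────┐
│A│↱ ↓    │     │
│ ╵ ╷ ╶───┤ ╷ ╷ │
│↳ ↑│↳ → ↓│ │ │ │
│ ╶─┴─┬─┐ │ │ │ │
│     │ │↓│ │ │ │
├───┐ ╵ │ ╵ │ └─┤
│   │   │↳ P│   │
│ ╷ └─╴ ├─┬─┴─┐ │
│ │     │ │   │ │
│ ├─────┘ └─┐ │ │
│ │         │ │ │
│ │ ┌───┬─╴ │ ╵ │
│ │ │   │   │   │
│ ╵ │ ╷ ╵ ╶─┴───┤
│   │ │         │
└───┴─┴─────────┘

Path to Q:

┌─┬───────┬─────┐
│A│↱ ↓    │↱ ↓  │
│ ╵ ╷ ╶───┤ ╷ ╷ │
│↳ ↑│↳ → ↓│↑│↓│ │
│ ╶─┴─┬─┐ │ │ │ │
│     │ │↓│↑│↓│ │
├───┐ ╵ │ ╵ │ └─┤
│   │   │↳ ↑│Q  │
│ ╷ └─╴ ├─┬─┴─┐ │
│ │     │ │   │ │
│ ├─────┘ └─┐ │ │
│ │         │ │ │
│ │ ┌───┬─╴ │ ╵ │
│ │ │   │   │   │
│ ╵ │ ╷ ╵ ╶─┴───┤
│   │ │         │
└───┴─┴─────────┘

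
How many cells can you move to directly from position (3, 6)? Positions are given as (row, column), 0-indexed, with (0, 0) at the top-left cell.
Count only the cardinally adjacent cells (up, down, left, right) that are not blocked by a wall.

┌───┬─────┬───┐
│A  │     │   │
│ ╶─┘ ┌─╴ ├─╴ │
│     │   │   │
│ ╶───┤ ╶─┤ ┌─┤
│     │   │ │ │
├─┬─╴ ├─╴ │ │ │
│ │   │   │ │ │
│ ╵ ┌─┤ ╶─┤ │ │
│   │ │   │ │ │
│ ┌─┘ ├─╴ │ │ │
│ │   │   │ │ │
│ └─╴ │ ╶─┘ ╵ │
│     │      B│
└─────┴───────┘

Checking passable neighbors of (3, 6):
Neighbors: (2, 6), (4, 6)
Count: 2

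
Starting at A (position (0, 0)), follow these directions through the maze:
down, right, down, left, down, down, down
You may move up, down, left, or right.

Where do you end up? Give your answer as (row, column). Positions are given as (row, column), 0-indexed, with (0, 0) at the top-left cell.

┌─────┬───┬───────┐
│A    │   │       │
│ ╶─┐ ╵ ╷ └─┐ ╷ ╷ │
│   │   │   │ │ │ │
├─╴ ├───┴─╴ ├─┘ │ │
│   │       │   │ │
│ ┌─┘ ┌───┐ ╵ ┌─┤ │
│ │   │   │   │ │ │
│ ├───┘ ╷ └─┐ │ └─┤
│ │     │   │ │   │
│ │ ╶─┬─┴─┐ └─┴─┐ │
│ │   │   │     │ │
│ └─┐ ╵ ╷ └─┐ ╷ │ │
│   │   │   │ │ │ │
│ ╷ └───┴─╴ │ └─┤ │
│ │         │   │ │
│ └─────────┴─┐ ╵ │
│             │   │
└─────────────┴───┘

Following directions step by step:
Start: (0, 0)
  down: (0, 0) → (1, 0)
  right: (1, 0) → (1, 1)
  down: (1, 1) → (2, 1)
  left: (2, 1) → (2, 0)
  down: (2, 0) → (3, 0)
  down: (3, 0) → (4, 0)
  down: (4, 0) → (5, 0)
Final position: (5, 0)

Path taken:

┌─────┬───┬───────┐
│A    │   │       │
│ ╶─┐ ╵ ╷ └─┐ ╷ ╷ │
│↳ ↓│   │   │ │ │ │
├─╴ ├───┴─╴ ├─┘ │ │
│↓ ↲│       │   │ │
│ ┌─┘ ┌───┐ ╵ ┌─┤ │
│↓│   │   │   │ │ │
│ ├───┘ ╷ └─┐ │ └─┤
│↓│     │   │ │   │
│ │ ╶─┬─┴─┐ └─┴─┐ │
│B│   │   │     │ │
│ └─┐ ╵ ╷ └─┐ ╷ │ │
│   │   │   │ │ │ │
│ ╷ └───┴─╴ │ └─┤ │
│ │         │   │ │
│ └─────────┴─┐ ╵ │
│             │   │
└─────────────┴───┘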